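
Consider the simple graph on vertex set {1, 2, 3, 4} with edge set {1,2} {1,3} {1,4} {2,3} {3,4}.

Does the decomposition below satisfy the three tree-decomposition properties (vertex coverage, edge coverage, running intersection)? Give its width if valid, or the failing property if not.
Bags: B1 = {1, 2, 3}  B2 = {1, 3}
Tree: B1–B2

No — vertex 4 appears in no bag.

A tree decomposition must satisfy three properties: every vertex lies in some bag; for every edge, both endpoints lie together in some bag; and for every vertex, the bags containing it form a connected subtree. Here vertex 4 appears in no bag, so the decomposition is invalid.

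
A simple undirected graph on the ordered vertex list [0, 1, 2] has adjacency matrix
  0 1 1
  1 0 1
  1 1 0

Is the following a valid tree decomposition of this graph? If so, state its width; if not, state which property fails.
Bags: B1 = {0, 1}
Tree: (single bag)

No — vertex 2 appears in no bag.

A tree decomposition must satisfy three properties: every vertex lies in some bag; for every edge, both endpoints lie together in some bag; and for every vertex, the bags containing it form a connected subtree. Here vertex 2 appears in no bag, so the decomposition is invalid.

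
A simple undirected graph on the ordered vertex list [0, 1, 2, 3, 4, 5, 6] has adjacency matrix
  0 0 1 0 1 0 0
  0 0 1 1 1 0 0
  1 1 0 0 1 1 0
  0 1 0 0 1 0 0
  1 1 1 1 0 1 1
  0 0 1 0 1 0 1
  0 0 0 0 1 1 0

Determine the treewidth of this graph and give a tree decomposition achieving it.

Treewidth 2.
One such decomposition:
Bags: B1 = {1, 2, 4}  B2 = {2, 4, 5}  B3 = {1, 3, 4}  B4 = {0, 2, 4}  B5 = {4, 5, 6}
Tree: B1–B2, B1–B3, B1–B4, B2–B5

Each bag holds 3 vertices, so the decomposition has width 2, which upper-bounds the treewidth. For the lower bound, the 3 vertices {0, 2, 4} are pairwise adjacent, and any tree decomposition puts a clique entirely inside one bag — forcing width ≥ 2. Combining the bounds, tw(G) = 2.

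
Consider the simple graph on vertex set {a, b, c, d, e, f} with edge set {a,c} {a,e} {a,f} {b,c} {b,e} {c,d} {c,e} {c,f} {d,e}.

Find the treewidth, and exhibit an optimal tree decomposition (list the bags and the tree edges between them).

The largest bag has 3 vertices, giving width 2; this decomposition certifies tw(G) ≤ 2. Conversely, {c, d, e} is a clique of size 3, and the vertices of any clique must share a bag in every tree decomposition; so some bag has ≥ 3 vertices and tw(G) ≥ 2. The upper and lower bounds meet at 2, so that is the treewidth.

Treewidth 2.
One optimal decomposition is:
Bags: B1 = {a, c, e}  B2 = {b, c, e}  B3 = {c, d, e}  B4 = {a, c, f}
Tree: B1–B2, B1–B3, B1–B4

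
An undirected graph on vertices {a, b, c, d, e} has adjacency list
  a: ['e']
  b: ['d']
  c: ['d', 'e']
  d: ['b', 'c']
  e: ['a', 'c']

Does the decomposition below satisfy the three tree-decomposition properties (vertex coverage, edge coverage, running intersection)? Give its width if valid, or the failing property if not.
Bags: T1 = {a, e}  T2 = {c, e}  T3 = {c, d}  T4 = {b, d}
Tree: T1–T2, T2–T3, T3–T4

Yes; width 1.

Checking the three conditions: (i) the bags cover all of {a, b, c, d, e}; (ii) for each edge, some bag contains both endpoints; (iii) the bags containing any fixed vertex form a subtree. All hold, so the decomposition is valid with width 2 − 1 = 1.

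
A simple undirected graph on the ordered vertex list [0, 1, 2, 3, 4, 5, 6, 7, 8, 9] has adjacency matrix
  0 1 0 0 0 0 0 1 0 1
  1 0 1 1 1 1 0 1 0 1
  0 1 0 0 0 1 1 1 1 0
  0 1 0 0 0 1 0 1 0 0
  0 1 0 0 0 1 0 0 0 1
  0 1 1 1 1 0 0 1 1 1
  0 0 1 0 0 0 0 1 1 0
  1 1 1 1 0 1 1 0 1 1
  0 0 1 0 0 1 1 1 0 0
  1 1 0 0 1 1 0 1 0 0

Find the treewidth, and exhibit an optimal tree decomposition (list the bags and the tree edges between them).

The largest bag has 4 vertices, giving width 3; this decomposition certifies tw(G) ≤ 3. Conversely, {1, 4, 5, 9} is a clique of size 4, and the vertices of any clique must share a bag in every tree decomposition; so some bag has ≥ 4 vertices and tw(G) ≥ 3. Combining the bounds, tw(G) = 3.

Treewidth 3.
Bags: B1 = {1, 2, 5, 7}  B2 = {2, 5, 7, 8}  B3 = {1, 5, 7, 9}  B4 = {0, 1, 7, 9}  B5 = {2, 6, 7, 8}  B6 = {1, 3, 5, 7}  B7 = {1, 4, 5, 9}
Tree: B1–B2, B1–B3, B3–B4, B2–B5, B1–B6, B3–B7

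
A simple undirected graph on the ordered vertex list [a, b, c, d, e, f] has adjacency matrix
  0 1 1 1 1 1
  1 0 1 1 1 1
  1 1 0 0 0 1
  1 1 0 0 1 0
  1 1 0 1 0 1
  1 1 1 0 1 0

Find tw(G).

3

A width-3 tree decomposition is:
Bags: B1 = {a, b, d, e}  B2 = {a, b, e, f}  B3 = {a, b, c, f}
Tree: B1–B2, B2–B3
Every bag has size at most 4, so the width is 4 − 1 = 3 and tw(G) ≤ 3. For the lower bound, the 4 vertices {a, b, d, e} are pairwise adjacent, and any tree decomposition puts a clique entirely inside one bag — forcing width ≥ 3. Hence tw(G) = 3 exactly.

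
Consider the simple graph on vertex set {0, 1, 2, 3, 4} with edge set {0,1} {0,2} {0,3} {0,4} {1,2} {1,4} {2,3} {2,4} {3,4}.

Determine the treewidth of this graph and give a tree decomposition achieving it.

Treewidth 3.
One optimal decomposition is:
Bags: B1 = {0, 2, 3, 4}  B2 = {0, 1, 2, 4}
Tree: B1–B2

Each bag holds 4 vertices, so the decomposition has width 3, which upper-bounds the treewidth. Conversely, {0, 1, 2, 4} is a clique of size 4, and the vertices of any clique must share a bag in every tree decomposition; so some bag has ≥ 4 vertices and tw(G) ≥ 3. Therefore the treewidth is 3.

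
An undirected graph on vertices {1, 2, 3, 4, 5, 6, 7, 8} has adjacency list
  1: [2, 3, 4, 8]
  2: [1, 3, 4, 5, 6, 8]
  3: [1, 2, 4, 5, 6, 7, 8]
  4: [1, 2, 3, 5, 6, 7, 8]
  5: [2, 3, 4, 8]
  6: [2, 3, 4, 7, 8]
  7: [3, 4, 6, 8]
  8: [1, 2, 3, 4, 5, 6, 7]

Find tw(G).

A width-4 tree decomposition is:
Bags: B1 = {1, 2, 3, 4, 8}  B2 = {2, 3, 4, 6, 8}  B3 = {2, 3, 4, 5, 8}  B4 = {3, 4, 6, 7, 8}
Tree: B1–B2, B1–B3, B2–B4
The largest bag has 5 vertices, giving width 4; this decomposition certifies tw(G) ≤ 4. On the other hand G contains the 5-clique {1, 2, 3, 4, 8}. A clique must lie in a single bag of any decomposition, so no decomposition can have width below 4. Therefore the treewidth is 4.

4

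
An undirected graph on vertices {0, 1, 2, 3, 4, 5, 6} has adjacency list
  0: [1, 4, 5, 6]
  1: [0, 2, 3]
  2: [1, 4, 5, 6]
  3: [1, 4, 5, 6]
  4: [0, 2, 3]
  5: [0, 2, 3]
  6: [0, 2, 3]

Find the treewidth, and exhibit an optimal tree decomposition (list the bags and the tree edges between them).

Treewidth 3.
One optimal decomposition is:
Bags: B1 = {0, 2, 3, 5}  B2 = {0, 2, 3, 4}  B3 = {0, 1, 2, 3}  B4 = {0, 2, 3, 6}
Tree: B1–B2, B2–B3, B3–B4

Every bag has size at most 4, so the width is 4 − 1 = 3 and tw(G) ≤ 3. For the lower bound: the 4 vertex sets {0,5}, {3,4}, {2}, {1} are disjoint, each induces a connected subgraph, and every pair is joined by at least one edge of G. Contracting each set to a single vertex therefore yields K_{4} as a minor, and since treewidth is minor-monotone, tw(G) ≥ tw(K_{4}) = 3. Combining the bounds, tw(G) = 3.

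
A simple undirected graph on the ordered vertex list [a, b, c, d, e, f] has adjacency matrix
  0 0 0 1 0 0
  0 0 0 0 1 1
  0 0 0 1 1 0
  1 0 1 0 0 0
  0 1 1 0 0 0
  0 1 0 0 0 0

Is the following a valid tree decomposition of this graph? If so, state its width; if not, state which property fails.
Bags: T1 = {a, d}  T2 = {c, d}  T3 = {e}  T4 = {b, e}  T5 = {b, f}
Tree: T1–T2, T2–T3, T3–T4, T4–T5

A tree decomposition must satisfy three properties: every vertex lies in some bag; for every edge, both endpoints lie together in some bag; and for every vertex, the bags containing it form a connected subtree. Here edge (c,e) lies in no bag, so the decomposition is invalid.

No — edge (c,e) lies in no bag.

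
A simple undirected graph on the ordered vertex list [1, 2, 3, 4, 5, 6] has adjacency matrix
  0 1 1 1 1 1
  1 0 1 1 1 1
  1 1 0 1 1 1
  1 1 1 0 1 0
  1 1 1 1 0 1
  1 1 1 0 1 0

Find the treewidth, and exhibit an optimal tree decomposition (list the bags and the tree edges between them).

Each bag holds 5 vertices, so the decomposition has width 4, which upper-bounds the treewidth. On the other hand G contains the 5-clique {1, 2, 3, 4, 5}. A clique must lie in a single bag of any decomposition, so no decomposition can have width below 4. Combining the bounds, tw(G) = 4.

Treewidth 4.
Bags: B1 = {1, 2, 3, 4, 5}  B2 = {1, 2, 3, 5, 6}
Tree: B1–B2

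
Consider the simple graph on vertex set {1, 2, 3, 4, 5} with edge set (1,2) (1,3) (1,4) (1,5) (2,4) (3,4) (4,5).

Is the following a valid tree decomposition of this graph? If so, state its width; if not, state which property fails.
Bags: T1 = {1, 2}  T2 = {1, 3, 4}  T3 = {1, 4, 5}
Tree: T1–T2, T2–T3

A tree decomposition must satisfy three properties: every vertex lies in some bag; for every edge, both endpoints lie together in some bag; and for every vertex, the bags containing it form a connected subtree. Here edge (4,2) lies in no bag, so the decomposition is invalid.

No — edge (4,2) lies in no bag.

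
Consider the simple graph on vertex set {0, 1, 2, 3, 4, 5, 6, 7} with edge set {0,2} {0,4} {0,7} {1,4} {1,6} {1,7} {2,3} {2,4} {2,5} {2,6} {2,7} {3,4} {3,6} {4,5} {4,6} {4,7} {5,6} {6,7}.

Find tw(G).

A width-3 tree decomposition is:
Bags: B1 = {2, 4, 5, 6}  B2 = {2, 4, 6, 7}  B3 = {1, 4, 6, 7}  B4 = {2, 3, 4, 6}  B5 = {0, 2, 4, 7}
Tree: B1–B2, B2–B3, B2–B4, B2–B5
Every bag has size at most 4, so the width is 4 − 1 = 3 and tw(G) ≤ 3. On the other hand G contains the 4-clique {1, 4, 6, 7}. A clique must lie in a single bag of any decomposition, so no decomposition can have width below 3. Therefore the treewidth is 3.

3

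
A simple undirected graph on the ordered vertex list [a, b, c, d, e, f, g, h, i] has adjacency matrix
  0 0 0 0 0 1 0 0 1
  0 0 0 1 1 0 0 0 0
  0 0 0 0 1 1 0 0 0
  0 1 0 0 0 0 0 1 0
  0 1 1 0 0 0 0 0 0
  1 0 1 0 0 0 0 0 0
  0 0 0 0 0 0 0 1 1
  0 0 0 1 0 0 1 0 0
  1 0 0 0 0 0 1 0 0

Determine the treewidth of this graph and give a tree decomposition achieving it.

Treewidth 2.
Bags: B1 = {b, c, e}  B2 = {b, c, f}  B3 = {a, b, f}  B4 = {a, b, i}  B5 = {b, g, i}  B6 = {b, g, h}  B7 = {b, d, h}
Tree: B1–B2, B2–B3, B3–B4, B4–B5, B5–B6, B6–B7

The largest bag has 3 vertices, giving width 2; this decomposition certifies tw(G) ≤ 2. The edges b–e–c–f–a–i–g–h–d–b form a cycle, so G is not a tree and its treewidth is at least 2. The upper and lower bounds meet at 2, so that is the treewidth.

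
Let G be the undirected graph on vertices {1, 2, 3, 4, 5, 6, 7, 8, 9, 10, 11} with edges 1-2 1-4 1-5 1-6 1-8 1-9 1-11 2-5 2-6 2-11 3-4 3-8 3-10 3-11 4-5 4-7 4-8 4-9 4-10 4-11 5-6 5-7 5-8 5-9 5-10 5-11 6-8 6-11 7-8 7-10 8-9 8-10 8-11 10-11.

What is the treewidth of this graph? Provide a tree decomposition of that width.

Treewidth 4.
One optimal decomposition is:
Bags: B1 = {1, 4, 5, 8, 11}  B2 = {1, 4, 5, 8, 9}  B3 = {4, 5, 8, 10, 11}  B4 = {1, 5, 6, 8, 11}  B5 = {4, 5, 7, 8, 10}  B6 = {1, 2, 5, 6, 11}  B7 = {3, 4, 8, 10, 11}
Tree: B1–B2, B1–B3, B1–B4, B3–B5, B4–B6, B3–B7

The largest bag has 5 vertices, giving width 4; this decomposition certifies tw(G) ≤ 4. On the other hand G contains the 5-clique {3, 4, 8, 10, 11}. A clique must lie in a single bag of any decomposition, so no decomposition can have width below 4. Hence tw(G) = 4 exactly.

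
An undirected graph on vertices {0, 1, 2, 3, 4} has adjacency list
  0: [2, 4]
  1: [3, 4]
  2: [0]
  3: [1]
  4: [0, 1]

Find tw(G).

A width-1 tree decomposition is:
Bags: B1 = {0, 2}  B2 = {0, 4}  B3 = {1, 4}  B4 = {1, 3}
Tree: B1–B2, B2–B3, B3–B4
The largest bag has 2 vertices, giving width 1; this decomposition certifies tw(G) ≤ 1. Any graph with an edge has treewidth ≥ 1, and G has the edge 2–0. The upper and lower bounds meet at 1, so that is the treewidth.

1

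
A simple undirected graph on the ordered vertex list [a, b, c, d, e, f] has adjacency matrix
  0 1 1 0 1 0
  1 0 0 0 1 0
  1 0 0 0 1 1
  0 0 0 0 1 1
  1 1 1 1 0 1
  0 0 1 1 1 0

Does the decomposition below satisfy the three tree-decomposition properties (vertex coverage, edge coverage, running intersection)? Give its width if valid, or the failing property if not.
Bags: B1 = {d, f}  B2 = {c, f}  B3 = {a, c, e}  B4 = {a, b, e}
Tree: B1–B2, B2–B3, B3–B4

No — edge (d,e) lies in no bag.

A tree decomposition must satisfy three properties: every vertex lies in some bag; for every edge, both endpoints lie together in some bag; and for every vertex, the bags containing it form a connected subtree. Here edge (d,e) lies in no bag, so the decomposition is invalid.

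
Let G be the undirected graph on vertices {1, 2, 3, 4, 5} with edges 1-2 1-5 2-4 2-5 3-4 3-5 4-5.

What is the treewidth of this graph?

A width-2 tree decomposition is:
Bags: B1 = {1, 2, 5}  B2 = {2, 4, 5}  B3 = {3, 4, 5}
Tree: B1–B2, B2–B3
Each bag holds 3 vertices, so the decomposition has width 2, which upper-bounds the treewidth. For the lower bound, the 3 vertices {1, 2, 5} are pairwise adjacent, and any tree decomposition puts a clique entirely inside one bag — forcing width ≥ 2. The upper and lower bounds meet at 2, so that is the treewidth.

2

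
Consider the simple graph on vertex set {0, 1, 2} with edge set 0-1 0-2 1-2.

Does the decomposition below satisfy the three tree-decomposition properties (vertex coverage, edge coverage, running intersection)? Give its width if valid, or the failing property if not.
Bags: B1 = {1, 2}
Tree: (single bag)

No — vertex 0 appears in no bag.

A tree decomposition must satisfy three properties: every vertex lies in some bag; for every edge, both endpoints lie together in some bag; and for every vertex, the bags containing it form a connected subtree. Here vertex 0 appears in no bag, so the decomposition is invalid.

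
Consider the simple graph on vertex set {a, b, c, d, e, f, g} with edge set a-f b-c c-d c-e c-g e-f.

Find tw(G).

1

A width-1 tree decomposition is:
Bags: B1 = {c, e}  B2 = {e, f}  B3 = {b, c}  B4 = {c, d}  B5 = {c, g}  B6 = {a, f}
Tree: B1–B2, B1–B3, B1–B4, B1–B5, B2–B6
Every bag has size at most 2, so the width is 2 − 1 = 1 and tw(G) ≤ 1. Since G has at least one edge (e.g. c–e), it is not an edgeless graph, so tw(G) ≥ 1. The upper and lower bounds meet at 1, so that is the treewidth.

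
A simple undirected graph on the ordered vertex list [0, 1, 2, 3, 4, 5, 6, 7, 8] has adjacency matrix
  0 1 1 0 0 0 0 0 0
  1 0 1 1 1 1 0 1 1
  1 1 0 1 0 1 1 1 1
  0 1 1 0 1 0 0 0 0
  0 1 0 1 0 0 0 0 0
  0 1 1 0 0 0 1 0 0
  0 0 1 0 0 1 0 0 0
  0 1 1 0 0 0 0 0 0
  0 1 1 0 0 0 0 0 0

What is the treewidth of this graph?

A width-2 tree decomposition is:
Bags: B1 = {1, 2, 3}  B2 = {1, 3, 4}  B3 = {0, 1, 2}  B4 = {1, 2, 7}  B5 = {1, 2, 5}  B6 = {1, 2, 8}  B7 = {2, 5, 6}
Tree: B1–B2, B1–B3, B1–B4, B4–B5, B3–B6, B5–B7
Every bag has size at most 3, so the width is 3 − 1 = 2 and tw(G) ≤ 2. Conversely, {0, 1, 2} is a clique of size 3, and the vertices of any clique must share a bag in every tree decomposition; so some bag has ≥ 3 vertices and tw(G) ≥ 2. The upper and lower bounds meet at 2, so that is the treewidth.

2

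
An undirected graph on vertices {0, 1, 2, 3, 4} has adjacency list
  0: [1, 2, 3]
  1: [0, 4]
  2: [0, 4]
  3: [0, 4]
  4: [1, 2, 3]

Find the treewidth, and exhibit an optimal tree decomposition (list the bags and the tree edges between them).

Treewidth 2.
One such decomposition:
Bags: B1 = {0, 2, 4}  B2 = {0, 1, 4}  B3 = {0, 3, 4}
Tree: B1–B2, B2–B3

Every bag has size at most 3, so the width is 3 − 1 = 2 and tw(G) ≤ 2. The edges 0–2–4–1–0 form a cycle, so G is not a tree and its treewidth is at least 2. Therefore the treewidth is 2.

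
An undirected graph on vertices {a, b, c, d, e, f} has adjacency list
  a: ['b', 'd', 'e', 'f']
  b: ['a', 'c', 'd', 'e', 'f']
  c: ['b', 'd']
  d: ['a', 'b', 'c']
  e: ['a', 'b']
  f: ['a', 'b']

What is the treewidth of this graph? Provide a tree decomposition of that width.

Treewidth 2.
Bags: B1 = {a, b, d}  B2 = {a, b, e}  B3 = {a, b, f}  B4 = {b, c, d}
Tree: B1–B2, B1–B3, B1–B4

Every bag has size at most 3, so the width is 3 − 1 = 2 and tw(G) ≤ 2. For the lower bound, the 3 vertices {b, c, d} are pairwise adjacent, and any tree decomposition puts a clique entirely inside one bag — forcing width ≥ 2. The upper and lower bounds meet at 2, so that is the treewidth.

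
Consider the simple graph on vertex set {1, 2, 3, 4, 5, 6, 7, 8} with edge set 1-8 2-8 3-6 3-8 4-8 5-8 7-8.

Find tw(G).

1

A width-1 tree decomposition is:
Bags: B1 = {7, 8}  B2 = {4, 8}  B3 = {2, 8}  B4 = {5, 8}  B5 = {1, 8}  B6 = {3, 8}  B7 = {3, 6}
Tree: B1–B2, B1–B3, B2–B4, B3–B5, B4–B6, B6–B7
Every bag has size at most 2, so the width is 2 − 1 = 1 and tw(G) ≤ 1. Since G has at least one edge (e.g. 7–8), it is not an edgeless graph, so tw(G) ≥ 1. Hence tw(G) = 1 exactly.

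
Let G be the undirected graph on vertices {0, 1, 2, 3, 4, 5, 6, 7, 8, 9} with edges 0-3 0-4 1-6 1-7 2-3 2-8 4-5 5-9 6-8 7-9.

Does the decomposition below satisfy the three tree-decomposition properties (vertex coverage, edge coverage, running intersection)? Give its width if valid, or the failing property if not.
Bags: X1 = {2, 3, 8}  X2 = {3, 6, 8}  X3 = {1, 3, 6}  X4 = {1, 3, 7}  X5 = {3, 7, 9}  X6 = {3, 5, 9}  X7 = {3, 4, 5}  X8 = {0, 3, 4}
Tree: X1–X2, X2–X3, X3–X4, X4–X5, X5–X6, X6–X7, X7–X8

Vertex coverage: the bags together contain {0, 1, 2, 3, 4, 5, 6, 7, 8, 9}, the full vertex set. Edge coverage: each edge of G has both endpoints in at least one bag. Running intersection: for every vertex, the bags containing it form a connected subtree. All three properties hold, so this is a valid tree decomposition of width max|bag| − 1 = 2, and hence tw(G) ≤ 2.

Yes; width 2.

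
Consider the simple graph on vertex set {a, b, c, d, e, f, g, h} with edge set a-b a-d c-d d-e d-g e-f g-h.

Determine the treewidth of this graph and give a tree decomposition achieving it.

Every bag has size at most 2, so the width is 2 − 1 = 1 and tw(G) ≤ 1. Since G has at least one edge (e.g. a–d), it is not an edgeless graph, so tw(G) ≥ 1. Combining the bounds, tw(G) = 1.

Treewidth 1.
Bags: B1 = {a, d}  B2 = {d, g}  B3 = {g, h}  B4 = {c, d}  B5 = {a, b}  B6 = {d, e}  B7 = {e, f}
Tree: B1–B2, B2–B3, B2–B4, B1–B5, B1–B6, B6–B7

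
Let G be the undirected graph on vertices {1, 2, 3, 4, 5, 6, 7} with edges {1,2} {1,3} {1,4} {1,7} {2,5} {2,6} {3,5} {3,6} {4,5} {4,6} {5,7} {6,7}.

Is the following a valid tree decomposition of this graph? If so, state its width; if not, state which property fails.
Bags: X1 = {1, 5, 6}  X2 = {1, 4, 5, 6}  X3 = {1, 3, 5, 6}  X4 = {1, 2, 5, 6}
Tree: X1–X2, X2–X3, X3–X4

No — vertex 7 appears in no bag.

A tree decomposition must satisfy three properties: every vertex lies in some bag; for every edge, both endpoints lie together in some bag; and for every vertex, the bags containing it form a connected subtree. Here vertex 7 appears in no bag, so the decomposition is invalid.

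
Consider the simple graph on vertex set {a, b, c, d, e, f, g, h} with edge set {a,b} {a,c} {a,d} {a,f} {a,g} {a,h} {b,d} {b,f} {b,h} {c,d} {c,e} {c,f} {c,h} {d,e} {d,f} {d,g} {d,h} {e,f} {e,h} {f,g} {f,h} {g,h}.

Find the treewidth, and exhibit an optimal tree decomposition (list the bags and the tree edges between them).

Treewidth 4.
Bags: B1 = {a, c, d, f, h}  B2 = {a, d, f, g, h}  B3 = {a, b, d, f, h}  B4 = {c, d, e, f, h}
Tree: B1–B2, B2–B3, B1–B4

The largest bag has 5 vertices, giving width 4; this decomposition certifies tw(G) ≤ 4. For the lower bound, the 5 vertices {c, d, e, f, h} are pairwise adjacent, and any tree decomposition puts a clique entirely inside one bag — forcing width ≥ 4. The upper and lower bounds meet at 4, so that is the treewidth.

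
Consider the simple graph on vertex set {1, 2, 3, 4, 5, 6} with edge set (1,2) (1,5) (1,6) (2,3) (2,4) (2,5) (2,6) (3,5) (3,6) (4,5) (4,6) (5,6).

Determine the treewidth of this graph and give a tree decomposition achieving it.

The largest bag has 4 vertices, giving width 3; this decomposition certifies tw(G) ≤ 3. For the lower bound, the 4 vertices {1, 2, 5, 6} are pairwise adjacent, and any tree decomposition puts a clique entirely inside one bag — forcing width ≥ 3. Therefore the treewidth is 3.

Treewidth 3.
Bags: B1 = {2, 3, 5, 6}  B2 = {2, 4, 5, 6}  B3 = {1, 2, 5, 6}
Tree: B1–B2, B1–B3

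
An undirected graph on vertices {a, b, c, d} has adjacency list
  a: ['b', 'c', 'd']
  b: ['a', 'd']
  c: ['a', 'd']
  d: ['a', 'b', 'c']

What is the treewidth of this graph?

2

A width-2 tree decomposition is:
Bags: B1 = {a, c, d}  B2 = {a, b, d}
Tree: B1–B2
Each bag holds 3 vertices, so the decomposition has width 2, which upper-bounds the treewidth. For the lower bound, the 3 vertices {a, c, d} are pairwise adjacent, and any tree decomposition puts a clique entirely inside one bag — forcing width ≥ 2. The upper and lower bounds meet at 2, so that is the treewidth.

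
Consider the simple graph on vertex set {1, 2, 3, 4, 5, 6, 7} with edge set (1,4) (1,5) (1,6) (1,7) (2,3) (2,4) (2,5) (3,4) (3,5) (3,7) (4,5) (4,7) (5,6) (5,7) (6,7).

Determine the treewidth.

3

A width-3 tree decomposition is:
Bags: B1 = {3, 4, 5, 7}  B2 = {1, 4, 5, 7}  B3 = {1, 5, 6, 7}  B4 = {2, 3, 4, 5}
Tree: B1–B2, B2–B3, B1–B4
Each bag holds 4 vertices, so the decomposition has width 3, which upper-bounds the treewidth. On the other hand G contains the 4-clique {1, 4, 5, 7}. A clique must lie in a single bag of any decomposition, so no decomposition can have width below 3. The upper and lower bounds meet at 3, so that is the treewidth.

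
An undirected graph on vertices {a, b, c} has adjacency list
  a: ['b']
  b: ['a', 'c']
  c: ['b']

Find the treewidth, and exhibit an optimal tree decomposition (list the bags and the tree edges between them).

Treewidth 1.
One such decomposition:
Bags: B1 = {b, c}  B2 = {a, b}
Tree: B1–B2

Every bag has size at most 2, so the width is 2 − 1 = 1 and tw(G) ≤ 1. Since G has at least one edge (e.g. c–b), it is not an edgeless graph, so tw(G) ≥ 1. The upper and lower bounds meet at 1, so that is the treewidth.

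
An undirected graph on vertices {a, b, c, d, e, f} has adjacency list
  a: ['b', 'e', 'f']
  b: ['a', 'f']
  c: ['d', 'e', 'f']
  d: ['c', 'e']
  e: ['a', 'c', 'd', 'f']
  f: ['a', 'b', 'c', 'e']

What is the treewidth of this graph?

A width-2 tree decomposition is:
Bags: B1 = {c, e, f}  B2 = {a, e, f}  B3 = {c, d, e}  B4 = {a, b, f}
Tree: B1–B2, B1–B3, B2–B4
Every bag has size at most 3, so the width is 3 − 1 = 2 and tw(G) ≤ 2. For the lower bound, the 3 vertices {c, d, e} are pairwise adjacent, and any tree decomposition puts a clique entirely inside one bag — forcing width ≥ 2. Hence tw(G) = 2 exactly.

2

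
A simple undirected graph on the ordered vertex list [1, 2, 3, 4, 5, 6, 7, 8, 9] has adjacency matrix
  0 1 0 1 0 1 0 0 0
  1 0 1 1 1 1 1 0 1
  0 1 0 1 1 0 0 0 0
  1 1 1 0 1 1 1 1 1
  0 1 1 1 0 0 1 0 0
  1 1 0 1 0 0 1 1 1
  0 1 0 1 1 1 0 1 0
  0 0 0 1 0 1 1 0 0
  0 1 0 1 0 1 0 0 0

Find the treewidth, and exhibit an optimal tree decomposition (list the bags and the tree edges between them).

Treewidth 3.
Bags: B1 = {2, 4, 5, 7}  B2 = {2, 4, 6, 7}  B3 = {1, 2, 4, 6}  B4 = {4, 6, 7, 8}  B5 = {2, 3, 4, 5}  B6 = {2, 4, 6, 9}
Tree: B1–B2, B2–B3, B2–B4, B1–B5, B3–B6

Each bag holds 4 vertices, so the decomposition has width 3, which upper-bounds the treewidth. Conversely, {4, 6, 7, 8} is a clique of size 4, and the vertices of any clique must share a bag in every tree decomposition; so some bag has ≥ 4 vertices and tw(G) ≥ 3. Combining the bounds, tw(G) = 3.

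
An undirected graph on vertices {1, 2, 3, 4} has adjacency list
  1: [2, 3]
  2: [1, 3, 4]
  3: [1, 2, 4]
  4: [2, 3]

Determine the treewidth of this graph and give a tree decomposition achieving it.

Every bag has size at most 3, so the width is 3 − 1 = 2 and tw(G) ≤ 2. For the lower bound, the 3 vertices {1, 2, 3} are pairwise adjacent, and any tree decomposition puts a clique entirely inside one bag — forcing width ≥ 2. The upper and lower bounds meet at 2, so that is the treewidth.

Treewidth 2.
One optimal decomposition is:
Bags: B1 = {2, 3, 4}  B2 = {1, 2, 3}
Tree: B1–B2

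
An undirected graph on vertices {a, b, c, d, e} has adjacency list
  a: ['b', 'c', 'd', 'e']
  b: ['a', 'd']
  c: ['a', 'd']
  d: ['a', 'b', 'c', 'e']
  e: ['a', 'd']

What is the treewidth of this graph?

A width-2 tree decomposition is:
Bags: B1 = {a, b, d}  B2 = {a, d, e}  B3 = {a, c, d}
Tree: B1–B2, B1–B3
Every bag has size at most 3, so the width is 3 − 1 = 2 and tw(G) ≤ 2. Conversely, {a, d, e} is a clique of size 3, and the vertices of any clique must share a bag in every tree decomposition; so some bag has ≥ 3 vertices and tw(G) ≥ 2. Combining the bounds, tw(G) = 2.

2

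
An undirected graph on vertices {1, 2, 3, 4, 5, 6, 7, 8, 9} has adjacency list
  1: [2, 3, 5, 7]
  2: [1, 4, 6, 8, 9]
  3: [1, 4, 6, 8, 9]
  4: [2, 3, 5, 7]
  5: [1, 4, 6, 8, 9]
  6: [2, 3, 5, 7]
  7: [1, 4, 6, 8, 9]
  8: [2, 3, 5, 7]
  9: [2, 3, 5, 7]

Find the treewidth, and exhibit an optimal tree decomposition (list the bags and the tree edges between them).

Treewidth 4.
One optimal decomposition is:
Bags: B1 = {1, 2, 3, 5, 7}  B2 = {2, 3, 5, 6, 7}  B3 = {2, 3, 4, 5, 7}  B4 = {2, 3, 5, 7, 9}  B5 = {2, 3, 5, 7, 8}
Tree: B1–B2, B2–B3, B3–B4, B4–B5

Every bag has size at most 5, so the width is 5 − 1 = 4 and tw(G) ≤ 4. For the lower bound: the 5 vertex sets {1,5}, {3,6}, {2,4}, {7}, {9} are disjoint, each induces a connected subgraph, and every pair is joined by at least one edge of G. Contracting each set to a single vertex therefore yields K_{5} as a minor, and since treewidth is minor-monotone, tw(G) ≥ tw(K_{5}) = 4. Combining the bounds, tw(G) = 4.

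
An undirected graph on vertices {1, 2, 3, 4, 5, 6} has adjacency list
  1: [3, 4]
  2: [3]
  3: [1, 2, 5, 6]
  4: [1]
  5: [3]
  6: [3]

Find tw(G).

A width-1 tree decomposition is:
Bags: B1 = {1, 3}  B2 = {2, 3}  B3 = {3, 5}  B4 = {3, 6}  B5 = {1, 4}
Tree: B1–B2, B2–B3, B1–B4, B1–B5
Each bag holds 2 vertices, so the decomposition has width 1, which upper-bounds the treewidth. Since G has at least one edge (e.g. 1–3), it is not an edgeless graph, so tw(G) ≥ 1. Combining the bounds, tw(G) = 1.

1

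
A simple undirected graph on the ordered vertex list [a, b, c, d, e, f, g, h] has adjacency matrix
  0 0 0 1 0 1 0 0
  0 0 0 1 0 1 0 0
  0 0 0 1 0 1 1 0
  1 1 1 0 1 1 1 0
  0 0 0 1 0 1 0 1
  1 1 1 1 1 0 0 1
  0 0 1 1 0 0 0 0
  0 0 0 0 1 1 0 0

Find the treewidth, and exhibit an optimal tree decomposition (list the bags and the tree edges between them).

Each bag holds 3 vertices, so the decomposition has width 2, which upper-bounds the treewidth. On the other hand G contains the 3-clique {c, d, g}. A clique must lie in a single bag of any decomposition, so no decomposition can have width below 2. The upper and lower bounds meet at 2, so that is the treewidth.

Treewidth 2.
One such decomposition:
Bags: B1 = {a, d, f}  B2 = {c, d, f}  B3 = {d, e, f}  B4 = {e, f, h}  B5 = {c, d, g}  B6 = {b, d, f}
Tree: B1–B2, B2–B3, B3–B4, B2–B5, B3–B6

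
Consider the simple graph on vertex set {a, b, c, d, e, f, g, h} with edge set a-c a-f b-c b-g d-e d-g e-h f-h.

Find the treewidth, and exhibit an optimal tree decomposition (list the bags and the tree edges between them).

Treewidth 2.
One optimal decomposition is:
Bags: B1 = {e, f, h}  B2 = {d, e, f}  B3 = {d, f, g}  B4 = {b, f, g}  B5 = {b, c, f}  B6 = {a, c, f}
Tree: B1–B2, B2–B3, B3–B4, B4–B5, B5–B6

The largest bag has 3 vertices, giving width 2; this decomposition certifies tw(G) ≤ 2. The edges f–h–e–d–g–b–c–a–f form a cycle, so G is not a tree and its treewidth is at least 2. Therefore the treewidth is 2.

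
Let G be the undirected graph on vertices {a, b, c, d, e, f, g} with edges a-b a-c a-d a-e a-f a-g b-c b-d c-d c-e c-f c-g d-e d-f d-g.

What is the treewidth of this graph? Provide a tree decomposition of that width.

Each bag holds 4 vertices, so the decomposition has width 3, which upper-bounds the treewidth. Conversely, {a, c, d, g} is a clique of size 4, and the vertices of any clique must share a bag in every tree decomposition; so some bag has ≥ 4 vertices and tw(G) ≥ 3. Therefore the treewidth is 3.

Treewidth 3.
One optimal decomposition is:
Bags: B1 = {a, c, d, f}  B2 = {a, c, d, e}  B3 = {a, b, c, d}  B4 = {a, c, d, g}
Tree: B1–B2, B2–B3, B2–B4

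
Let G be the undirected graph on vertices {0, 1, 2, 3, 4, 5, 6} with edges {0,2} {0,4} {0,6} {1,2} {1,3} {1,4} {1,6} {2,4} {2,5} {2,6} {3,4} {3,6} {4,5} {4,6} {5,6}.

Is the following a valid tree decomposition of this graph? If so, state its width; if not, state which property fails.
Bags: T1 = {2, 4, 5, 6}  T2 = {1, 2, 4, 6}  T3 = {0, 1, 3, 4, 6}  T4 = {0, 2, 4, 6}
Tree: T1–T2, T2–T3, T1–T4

A tree decomposition must satisfy three properties: every vertex lies in some bag; for every edge, both endpoints lie together in some bag; and for every vertex, the bags containing it form a connected subtree. Here bags containing vertex 0 are not connected in the tree, so the decomposition is invalid.

No — bags containing vertex 0 are not connected in the tree.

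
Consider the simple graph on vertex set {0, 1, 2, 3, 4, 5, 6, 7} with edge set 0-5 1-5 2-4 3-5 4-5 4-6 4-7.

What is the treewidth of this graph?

1

A width-1 tree decomposition is:
Bags: B1 = {4, 5}  B2 = {4, 6}  B3 = {2, 4}  B4 = {3, 5}  B5 = {4, 7}  B6 = {1, 5}  B7 = {0, 5}
Tree: B1–B2, B1–B3, B1–B4, B2–B5, B4–B6, B4–B7
Each bag holds 2 vertices, so the decomposition has width 1, which upper-bounds the treewidth. G has an edge, so its treewidth is at least 1. Hence tw(G) = 1 exactly.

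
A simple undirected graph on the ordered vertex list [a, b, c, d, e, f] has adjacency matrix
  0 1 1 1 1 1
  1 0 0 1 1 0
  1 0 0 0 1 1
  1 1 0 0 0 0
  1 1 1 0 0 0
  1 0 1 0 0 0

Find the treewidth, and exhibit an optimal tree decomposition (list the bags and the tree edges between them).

Each bag holds 3 vertices, so the decomposition has width 2, which upper-bounds the treewidth. Conversely, {a, c, e} is a clique of size 3, and the vertices of any clique must share a bag in every tree decomposition; so some bag has ≥ 3 vertices and tw(G) ≥ 2. Combining the bounds, tw(G) = 2.

Treewidth 2.
One optimal decomposition is:
Bags: B1 = {a, c, e}  B2 = {a, b, e}  B3 = {a, c, f}  B4 = {a, b, d}
Tree: B1–B2, B1–B3, B2–B4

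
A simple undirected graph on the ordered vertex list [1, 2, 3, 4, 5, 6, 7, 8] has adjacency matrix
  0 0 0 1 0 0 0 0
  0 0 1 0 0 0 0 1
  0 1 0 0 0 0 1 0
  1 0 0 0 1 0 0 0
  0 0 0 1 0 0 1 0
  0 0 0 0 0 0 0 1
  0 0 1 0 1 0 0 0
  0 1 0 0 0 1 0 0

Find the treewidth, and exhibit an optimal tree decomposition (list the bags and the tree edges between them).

Treewidth 1.
Bags: B1 = {6, 8}  B2 = {2, 8}  B3 = {2, 3}  B4 = {3, 7}  B5 = {5, 7}  B6 = {4, 5}  B7 = {1, 4}
Tree: B1–B2, B2–B3, B3–B4, B4–B5, B5–B6, B6–B7

The largest bag has 2 vertices, giving width 1; this decomposition certifies tw(G) ≤ 1. G has an edge, so its treewidth is at least 1. Combining the bounds, tw(G) = 1.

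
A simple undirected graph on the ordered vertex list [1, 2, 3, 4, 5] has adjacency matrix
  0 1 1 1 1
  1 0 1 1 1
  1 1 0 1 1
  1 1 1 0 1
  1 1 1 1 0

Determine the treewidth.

A width-4 tree decomposition is:
Bags: B1 = {1, 2, 3, 4, 5}
Tree: (single bag)
With just one bag of size 5, the width is 5 − 1 = 4, so tw(G) ≤ 4. Conversely, {1, 2, 3, 4, 5} is a clique of size 5, and the vertices of any clique must share a bag in every tree decomposition; so some bag has ≥ 5 vertices and tw(G) ≥ 4. Therefore the treewidth is 4.

4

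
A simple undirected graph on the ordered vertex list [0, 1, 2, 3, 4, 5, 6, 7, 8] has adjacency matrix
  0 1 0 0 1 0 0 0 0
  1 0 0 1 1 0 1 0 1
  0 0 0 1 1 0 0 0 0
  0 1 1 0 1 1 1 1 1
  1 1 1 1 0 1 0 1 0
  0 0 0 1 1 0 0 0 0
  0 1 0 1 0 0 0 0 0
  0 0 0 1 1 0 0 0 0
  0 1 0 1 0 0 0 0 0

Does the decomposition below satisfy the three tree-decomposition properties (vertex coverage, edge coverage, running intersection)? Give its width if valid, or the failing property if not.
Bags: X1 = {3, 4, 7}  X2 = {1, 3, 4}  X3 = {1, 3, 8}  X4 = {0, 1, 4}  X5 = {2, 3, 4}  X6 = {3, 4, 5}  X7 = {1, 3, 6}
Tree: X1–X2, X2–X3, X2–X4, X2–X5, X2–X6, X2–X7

Checking the three conditions: (i) the bags cover all of {0, 1, 2, 3, 4, 5, 6, 7, 8}; (ii) for each edge, some bag contains both endpoints; (iii) the bags containing any fixed vertex form a subtree. All hold, so the decomposition is valid with width 3 − 1 = 2.

Yes; width 2.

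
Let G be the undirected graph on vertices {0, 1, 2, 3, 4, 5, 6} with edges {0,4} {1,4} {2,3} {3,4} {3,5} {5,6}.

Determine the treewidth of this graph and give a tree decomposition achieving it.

Each bag holds 2 vertices, so the decomposition has width 1, which upper-bounds the treewidth. Any graph with an edge has treewidth ≥ 1, and G has the edge 3–4. The upper and lower bounds meet at 1, so that is the treewidth.

Treewidth 1.
One optimal decomposition is:
Bags: B1 = {3, 4}  B2 = {0, 4}  B3 = {3, 5}  B4 = {2, 3}  B5 = {1, 4}  B6 = {5, 6}
Tree: B1–B2, B1–B3, B3–B4, B2–B5, B3–B6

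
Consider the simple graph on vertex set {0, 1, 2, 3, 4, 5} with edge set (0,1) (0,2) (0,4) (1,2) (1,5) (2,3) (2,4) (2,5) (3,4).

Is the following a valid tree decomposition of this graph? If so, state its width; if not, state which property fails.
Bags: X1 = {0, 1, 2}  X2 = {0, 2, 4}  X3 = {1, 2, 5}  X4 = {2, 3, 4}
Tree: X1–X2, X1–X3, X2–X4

Checking the three conditions: (i) the bags cover all of {0, 1, 2, 3, 4, 5}; (ii) for each edge, some bag contains both endpoints; (iii) the bags containing any fixed vertex form a subtree. All hold, so the decomposition is valid with width 3 − 1 = 2.

Yes; width 2.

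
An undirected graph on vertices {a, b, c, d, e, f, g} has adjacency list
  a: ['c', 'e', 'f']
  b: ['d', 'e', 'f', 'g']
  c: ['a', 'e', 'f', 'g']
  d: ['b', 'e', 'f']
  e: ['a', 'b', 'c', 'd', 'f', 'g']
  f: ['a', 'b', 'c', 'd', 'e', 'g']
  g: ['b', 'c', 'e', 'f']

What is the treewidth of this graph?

3

A width-3 tree decomposition is:
Bags: B1 = {c, e, f, g}  B2 = {b, e, f, g}  B3 = {b, d, e, f}  B4 = {a, c, e, f}
Tree: B1–B2, B2–B3, B1–B4
Each bag holds 4 vertices, so the decomposition has width 3, which upper-bounds the treewidth. For the lower bound, the 4 vertices {b, d, e, f} are pairwise adjacent, and any tree decomposition puts a clique entirely inside one bag — forcing width ≥ 3. The upper and lower bounds meet at 3, so that is the treewidth.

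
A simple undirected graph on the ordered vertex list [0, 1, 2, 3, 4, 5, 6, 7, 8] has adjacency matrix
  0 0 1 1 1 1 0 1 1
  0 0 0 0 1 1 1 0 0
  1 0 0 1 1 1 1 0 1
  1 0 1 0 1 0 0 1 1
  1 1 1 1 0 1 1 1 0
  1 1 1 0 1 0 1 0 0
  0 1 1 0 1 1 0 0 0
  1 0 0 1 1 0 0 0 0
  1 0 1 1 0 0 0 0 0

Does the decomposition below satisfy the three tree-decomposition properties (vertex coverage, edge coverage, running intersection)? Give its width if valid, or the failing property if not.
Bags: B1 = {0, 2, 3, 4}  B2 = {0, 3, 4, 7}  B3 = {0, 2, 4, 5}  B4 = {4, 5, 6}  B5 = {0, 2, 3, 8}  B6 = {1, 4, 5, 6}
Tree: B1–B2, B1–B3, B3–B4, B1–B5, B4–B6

A tree decomposition must satisfy three properties: every vertex lies in some bag; for every edge, both endpoints lie together in some bag; and for every vertex, the bags containing it form a connected subtree. Here edge (2,6) lies in no bag, so the decomposition is invalid.

No — edge (2,6) lies in no bag.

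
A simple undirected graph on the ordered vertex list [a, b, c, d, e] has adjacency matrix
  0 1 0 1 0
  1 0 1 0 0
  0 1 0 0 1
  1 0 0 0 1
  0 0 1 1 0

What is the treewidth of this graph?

A width-2 tree decomposition is:
Bags: B1 = {a, b, c}  B2 = {a, c, e}  B3 = {a, d, e}
Tree: B1–B2, B2–B3
Every bag has size at most 3, so the width is 3 − 1 = 2 and tw(G) ≤ 2. The edges a–b–c–e–d–a form a cycle, so G is not a tree and its treewidth is at least 2. Therefore the treewidth is 2.

2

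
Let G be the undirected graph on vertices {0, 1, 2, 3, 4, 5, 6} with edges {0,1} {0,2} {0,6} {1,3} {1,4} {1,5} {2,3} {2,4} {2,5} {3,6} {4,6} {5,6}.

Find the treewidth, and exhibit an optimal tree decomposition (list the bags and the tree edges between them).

Treewidth 3.
Bags: B1 = {0, 1, 2, 6}  B2 = {1, 2, 4, 6}  B3 = {1, 2, 3, 6}  B4 = {1, 2, 5, 6}
Tree: B1–B2, B2–B3, B3–B4

Every bag has size at most 4, so the width is 4 − 1 = 3 and tw(G) ≤ 3. For the lower bound: the 4 vertex sets {0,1}, {2,4}, {6}, {3} are disjoint, each induces a connected subgraph, and every pair is joined by at least one edge of G. Contracting each set to a single vertex therefore yields K_{4} as a minor, and since treewidth is minor-monotone, tw(G) ≥ tw(K_{4}) = 3. Hence tw(G) = 3 exactly.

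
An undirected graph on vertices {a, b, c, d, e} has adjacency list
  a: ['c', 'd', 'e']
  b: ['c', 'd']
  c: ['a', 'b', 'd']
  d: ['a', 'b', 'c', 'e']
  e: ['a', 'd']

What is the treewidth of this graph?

A width-2 tree decomposition is:
Bags: B1 = {b, c, d}  B2 = {a, c, d}  B3 = {a, d, e}
Tree: B1–B2, B2–B3
Each bag holds 3 vertices, so the decomposition has width 2, which upper-bounds the treewidth. Conversely, {a, d, e} is a clique of size 3, and the vertices of any clique must share a bag in every tree decomposition; so some bag has ≥ 3 vertices and tw(G) ≥ 2. Hence tw(G) = 2 exactly.

2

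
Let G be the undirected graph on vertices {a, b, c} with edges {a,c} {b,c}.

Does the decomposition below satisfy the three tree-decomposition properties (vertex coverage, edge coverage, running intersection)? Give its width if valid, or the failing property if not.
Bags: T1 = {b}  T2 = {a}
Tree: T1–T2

No — vertex c appears in no bag.

A tree decomposition must satisfy three properties: every vertex lies in some bag; for every edge, both endpoints lie together in some bag; and for every vertex, the bags containing it form a connected subtree. Here vertex c appears in no bag, so the decomposition is invalid.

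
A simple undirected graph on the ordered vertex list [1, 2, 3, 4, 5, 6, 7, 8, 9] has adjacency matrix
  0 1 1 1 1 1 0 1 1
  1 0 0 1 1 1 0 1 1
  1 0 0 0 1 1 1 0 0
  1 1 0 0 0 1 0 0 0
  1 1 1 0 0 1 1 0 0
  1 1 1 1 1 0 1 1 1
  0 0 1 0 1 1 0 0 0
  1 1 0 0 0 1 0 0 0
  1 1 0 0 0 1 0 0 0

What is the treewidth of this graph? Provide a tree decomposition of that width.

Every bag has size at most 4, so the width is 4 − 1 = 3 and tw(G) ≤ 3. Conversely, {1, 2, 6, 8} is a clique of size 4, and the vertices of any clique must share a bag in every tree decomposition; so some bag has ≥ 4 vertices and tw(G) ≥ 3. The upper and lower bounds meet at 3, so that is the treewidth.

Treewidth 3.
One optimal decomposition is:
Bags: B1 = {1, 2, 6, 9}  B2 = {1, 2, 4, 6}  B3 = {1, 2, 5, 6}  B4 = {1, 3, 5, 6}  B5 = {3, 5, 6, 7}  B6 = {1, 2, 6, 8}
Tree: B1–B2, B2–B3, B3–B4, B4–B5, B2–B6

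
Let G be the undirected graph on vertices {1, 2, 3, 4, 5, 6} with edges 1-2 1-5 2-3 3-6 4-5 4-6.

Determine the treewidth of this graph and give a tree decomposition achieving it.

Treewidth 2.
One such decomposition:
Bags: B1 = {1, 4, 5}  B2 = {1, 2, 4}  B3 = {2, 3, 4}  B4 = {3, 4, 6}
Tree: B1–B2, B2–B3, B3–B4

Each bag holds 3 vertices, so the decomposition has width 2, which upper-bounds the treewidth. The edges 4–5–1–2–3–6–4 form a cycle, so G is not a tree and its treewidth is at least 2. Hence tw(G) = 2 exactly.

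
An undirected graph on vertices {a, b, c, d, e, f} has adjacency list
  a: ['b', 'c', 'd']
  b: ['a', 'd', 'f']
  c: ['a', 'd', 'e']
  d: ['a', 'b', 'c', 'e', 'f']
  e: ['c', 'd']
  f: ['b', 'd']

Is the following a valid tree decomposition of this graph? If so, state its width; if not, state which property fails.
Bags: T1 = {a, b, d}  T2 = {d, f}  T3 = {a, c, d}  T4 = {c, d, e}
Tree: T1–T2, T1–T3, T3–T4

No — edge (b,f) lies in no bag.

A tree decomposition must satisfy three properties: every vertex lies in some bag; for every edge, both endpoints lie together in some bag; and for every vertex, the bags containing it form a connected subtree. Here edge (b,f) lies in no bag, so the decomposition is invalid.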